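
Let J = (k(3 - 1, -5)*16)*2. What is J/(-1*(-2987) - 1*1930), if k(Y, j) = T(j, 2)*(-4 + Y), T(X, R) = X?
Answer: 320/1057 ≈ 0.30274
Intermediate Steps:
k(Y, j) = j*(-4 + Y)
J = 320 (J = (-5*(-4 + (3 - 1))*16)*2 = (-5*(-4 + 2)*16)*2 = (-5*(-2)*16)*2 = (10*16)*2 = 160*2 = 320)
J/(-1*(-2987) - 1*1930) = 320/(-1*(-2987) - 1*1930) = 320/(2987 - 1930) = 320/1057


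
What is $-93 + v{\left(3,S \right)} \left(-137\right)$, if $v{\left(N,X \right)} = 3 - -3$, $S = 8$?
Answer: $-915$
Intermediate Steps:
$v{\left(N,X \right)} = 6$ ($v{\left(N,X \right)} = 3 + 3 = 6$)
$-93 + v{\left(3,S \right)} \left(-137\right) = -93 + 6 \left(-137\right) = -93 - 822 = -915$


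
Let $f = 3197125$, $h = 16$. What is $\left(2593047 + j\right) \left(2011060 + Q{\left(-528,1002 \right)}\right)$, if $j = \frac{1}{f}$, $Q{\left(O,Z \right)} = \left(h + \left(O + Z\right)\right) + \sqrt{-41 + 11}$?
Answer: $\frac{667053747660202712}{127885} + \frac{8290295389876 i \sqrt{30}}{3197125} \approx 5.216 \cdot 10^{12} + 1.4203 \cdot 10^{7} i$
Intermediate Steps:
$Q{\left(O,Z \right)} = 16 + O + Z + i \sqrt{30}$ ($Q{\left(O,Z \right)} = \left(16 + \left(O + Z\right)\right) + \sqrt{-41 + 11} = \left(16 + O + Z\right) + \sqrt{-30} = \left(16 + O + Z\right) + i \sqrt{30} = 16 + O + Z + i \sqrt{30}$)
$j = \frac{1}{3197125} \approx 3.1278 \cdot 10^{-7}$
$\left(2593047 + j\right) \left(2011060 + Q{\left(-528,1002 \right)}\right) = \left(2593047 + \frac{1}{3197125}\right) \left(2011060 + \left(16 - 528 + 1002 + i \sqrt{30}\right)\right) = \frac{8290295389876 \left(2011060 + \left(490 + i \sqrt{30}\right)\right)}{3197125} = \frac{8290295389876 \left(2011550 + i \sqrt{30}\right)}{3197125} = \frac{667053747660202712}{127885} + \frac{8290295389876 i \sqrt{30}}{3197125}$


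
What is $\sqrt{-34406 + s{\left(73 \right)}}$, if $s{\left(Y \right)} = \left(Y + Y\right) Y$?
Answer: $2 i \sqrt{5937} \approx 154.1 i$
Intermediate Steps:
$s{\left(Y \right)} = 2 Y^{2}$ ($s{\left(Y \right)} = 2 Y Y = 2 Y^{2}$)
$\sqrt{-34406 + s{\left(73 \right)}} = \sqrt{-34406 + 2 \cdot 73^{2}} = \sqrt{-34406 + 2 \cdot 5329} = \sqrt{-34406 + 10658} = \sqrt{-23748} = 2 i \sqrt{5937}$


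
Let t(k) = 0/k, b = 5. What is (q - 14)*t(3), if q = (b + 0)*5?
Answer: 0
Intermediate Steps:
t(k) = 0
q = 25 (q = (5 + 0)*5 = 5*5 = 25)
(q - 14)*t(3) = (25 - 14)*0 = 11*0 = 0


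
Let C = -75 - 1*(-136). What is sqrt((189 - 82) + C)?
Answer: 2*sqrt(42) ≈ 12.961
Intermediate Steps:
C = 61 (C = -75 + 136 = 61)
sqrt((189 - 82) + C) = sqrt((189 - 82) + 61) = sqrt(107 + 61) = sqrt(168) = 2*sqrt(42)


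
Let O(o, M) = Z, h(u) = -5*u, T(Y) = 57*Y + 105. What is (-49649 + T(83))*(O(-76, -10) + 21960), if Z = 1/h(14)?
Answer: -68886498787/70 ≈ -9.8409e+8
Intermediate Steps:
T(Y) = 105 + 57*Y
Z = -1/70 (Z = 1/(-5*14) = 1/(-70) = -1/70 ≈ -0.014286)
O(o, M) = -1/70
(-49649 + T(83))*(O(-76, -10) + 21960) = (-49649 + (105 + 57*83))*(-1/70 + 21960) = (-49649 + (105 + 4731))*(1537199/70) = (-49649 + 4836)*(1537199/70) = -44813*1537199/70 = -68886498787/70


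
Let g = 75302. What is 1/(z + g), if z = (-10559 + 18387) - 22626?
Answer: 1/60504 ≈ 1.6528e-5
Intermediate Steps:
z = -14798 (z = 7828 - 22626 = -14798)
1/(z + g) = 1/(-14798 + 75302) = 1/60504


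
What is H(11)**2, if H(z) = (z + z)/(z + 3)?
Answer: 121/49 ≈ 2.4694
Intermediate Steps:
H(z) = 2*z/(3 + z) (H(z) = (2*z)/(3 + z) = 2*z/(3 + z))
H(11)**2 = (2*11/(3 + 11))**2 = (2*11/14)**2 = (2*11*(1/14))**2 = (11/7)**2 = 121/49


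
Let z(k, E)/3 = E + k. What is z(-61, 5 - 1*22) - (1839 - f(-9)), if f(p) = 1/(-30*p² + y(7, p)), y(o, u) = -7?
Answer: -5051902/2437 ≈ -2073.0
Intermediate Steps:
z(k, E) = 3*E + 3*k (z(k, E) = 3*(E + k) = 3*E + 3*k)
f(p) = 1/(-7 - 30*p²) (f(p) = 1/(-30*p² - 7) = 1/(-7 - 30*p²))
z(-61, 5 - 1*22) - (1839 - f(-9)) = (3*(5 - 1*22) + 3*(-61)) - (1839 - (-1)/(7 + 30*(-9)²)) = (3*(5 - 22) - 183) - (1839 - (-1)/(7 + 30*81)) = (3*(-17) - 183) - (1839 - (-1)/(7 + 2430)) = (-51 - 183) - (1839 - (-1)/2437) = -234 - (1839 - (-1)/2437) = -234 - (1839 - 1*(-1/2437)) = -234 - (1839 + 1/2437) = -234 - 1*4481644/2437 = -234 - 4481644/2437 = -5051902/2437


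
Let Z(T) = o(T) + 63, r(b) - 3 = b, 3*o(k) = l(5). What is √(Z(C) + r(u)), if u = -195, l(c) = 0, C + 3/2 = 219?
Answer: I*√129 ≈ 11.358*I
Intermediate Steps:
C = 435/2 (C = -3/2 + 219 = 435/2 ≈ 217.50)
o(k) = 0 (o(k) = (⅓)*0 = 0)
r(b) = 3 + b
Z(T) = 63 (Z(T) = 0 + 63 = 63)
√(Z(C) + r(u)) = √(63 + (3 - 195)) = √(63 - 192) = √(-129) = I*√129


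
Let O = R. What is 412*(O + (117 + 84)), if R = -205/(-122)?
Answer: 5093762/61 ≈ 83504.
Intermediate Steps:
R = 205/122 (R = -205*(-1/122) = 205/122 ≈ 1.6803)
O = 205/122 ≈ 1.6803
412*(O + (117 + 84)) = 412*(205/122 + (117 + 84)) = 412*(205/122 + 201) = 412*(24727/122) = 5093762/61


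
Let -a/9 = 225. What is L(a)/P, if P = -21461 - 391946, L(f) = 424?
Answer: -424/413407 ≈ -0.0010256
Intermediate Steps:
a = -2025 (a = -9*225 = -2025)
P = -413407
L(a)/P = 424/(-413407) = 424*(-1/413407) = -424/413407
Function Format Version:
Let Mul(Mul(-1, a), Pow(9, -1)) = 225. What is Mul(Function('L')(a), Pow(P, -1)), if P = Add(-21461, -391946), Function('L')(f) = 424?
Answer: Rational(-424, 413407) ≈ -0.0010256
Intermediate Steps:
a = -2025 (a = Mul(-9, 225) = -2025)
P = -413407
Mul(Function('L')(a), Pow(P, -1)) = Mul(424, Pow(-413407, -1)) = Mul(424, Rational(-1, 413407)) = Rational(-424, 413407)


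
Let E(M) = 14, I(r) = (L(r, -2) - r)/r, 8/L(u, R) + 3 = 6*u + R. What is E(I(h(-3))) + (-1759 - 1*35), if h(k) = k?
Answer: -1780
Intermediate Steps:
L(u, R) = 8/(-3 + R + 6*u) (L(u, R) = 8/(-3 + (6*u + R)) = 8/(-3 + (R + 6*u)) = 8/(-3 + R + 6*u))
I(r) = (-r + 8/(-5 + 6*r))/r (I(r) = (8/(-3 - 2 + 6*r) - r)/r = (8/(-5 + 6*r) - r)/r = (-r + 8/(-5 + 6*r))/r)
E(I(h(-3))) + (-1759 - 1*35) = 14 + (-1759 - 1*35) = 14 + (-1759 - 35) = 14 - 1794 = -1780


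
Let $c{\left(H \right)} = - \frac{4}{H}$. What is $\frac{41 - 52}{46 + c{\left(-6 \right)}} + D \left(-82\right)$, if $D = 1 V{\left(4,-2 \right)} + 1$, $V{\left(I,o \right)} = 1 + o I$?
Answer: $\frac{68847}{140} \approx 491.76$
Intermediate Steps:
$V{\left(I,o \right)} = 1 + I o$
$D = -6$ ($D = 1 \left(1 + 4 \left(-2\right)\right) + 1 = 1 \left(1 - 8\right) + 1 = 1 \left(-7\right) + 1 = -7 + 1 = -6$)
$\frac{41 - 52}{46 + c{\left(-6 \right)}} + D \left(-82\right) = \frac{41 - 52}{46 - \frac{4}{-6}} - -492 = - \frac{11}{46 - - \frac{2}{3}} + 492 = - \frac{11}{46 + \frac{2}{3}} + 492 = - \frac{11}{\frac{140}{3}} + 492 = \left(-11\right) \frac{3}{140} + 492 = - \frac{33}{140} + 492 = \frac{68847}{140}$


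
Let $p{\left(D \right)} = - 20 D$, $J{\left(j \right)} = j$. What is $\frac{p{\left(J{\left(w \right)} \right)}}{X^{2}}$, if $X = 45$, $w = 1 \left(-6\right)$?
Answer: $\frac{8}{135} \approx 0.059259$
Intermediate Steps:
$w = -6$
$\frac{p{\left(J{\left(w \right)} \right)}}{X^{2}} = \frac{\left(-20\right) \left(-6\right)}{45^{2}} = \frac{120}{2025} = 120 \cdot \frac{1}{2025} = \frac{8}{135}$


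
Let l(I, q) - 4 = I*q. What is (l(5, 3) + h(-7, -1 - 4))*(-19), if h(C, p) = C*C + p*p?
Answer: -1767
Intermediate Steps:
l(I, q) = 4 + I*q
h(C, p) = C² + p²
(l(5, 3) + h(-7, -1 - 4))*(-19) = ((4 + 5*3) + ((-7)² + (-1 - 4)²))*(-19) = ((4 + 15) + (49 + (-5)²))*(-19) = (19 + (49 + 25))*(-19) = (19 + 74)*(-19) = 93*(-19) = -1767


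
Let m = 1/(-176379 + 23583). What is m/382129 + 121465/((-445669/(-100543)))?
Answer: 101865456782868743273/3717374960142228 ≈ 27403.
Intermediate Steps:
m = -1/152796 (m = 1/(-152796) = -1/152796 ≈ -6.5447e-6)
m/382129 + 121465/((-445669/(-100543))) = -1/152796/382129 + 121465/((-445669/(-100543))) = -1/152796*1/382129 + 121465/((-445669*(-1/100543))) = -1/58387782684 + 121465/(445669/100543) = -1/58387782684 + 121465*(100543/445669) = -1/58387782684 + 12212455495/445669 = 101865456782868743273/3717374960142228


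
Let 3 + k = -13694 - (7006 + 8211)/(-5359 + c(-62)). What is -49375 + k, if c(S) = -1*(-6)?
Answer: -337609199/5353 ≈ -63069.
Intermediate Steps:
c(S) = 6
k = -73304824/5353 (k = -3 + (-13694 - (7006 + 8211)/(-5359 + 6)) = -3 + (-13694 - 15217/(-5353)) = -3 + (-13694 - 15217*(-1)/5353) = -3 + (-13694 - 1*(-15217/5353)) = -3 + (-13694 + 15217/5353) = -3 - 73288765/5353 = -73304824/5353 ≈ -13694.)
-49375 + k = -49375 - 73304824/5353 = -337609199/5353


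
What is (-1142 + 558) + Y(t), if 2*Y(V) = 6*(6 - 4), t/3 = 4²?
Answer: -578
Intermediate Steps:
t = 48 (t = 3*4² = 3*16 = 48)
Y(V) = 6 (Y(V) = (6*(6 - 4))/2 = (6*2)/2 = (½)*12 = 6)
(-1142 + 558) + Y(t) = (-1142 + 558) + 6 = -584 + 6 = -578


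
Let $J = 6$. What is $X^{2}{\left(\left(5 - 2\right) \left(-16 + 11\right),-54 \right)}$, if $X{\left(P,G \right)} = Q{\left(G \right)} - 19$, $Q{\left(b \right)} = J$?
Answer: $169$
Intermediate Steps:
$Q{\left(b \right)} = 6$
$X{\left(P,G \right)} = -13$ ($X{\left(P,G \right)} = 6 - 19 = -13$)
$X^{2}{\left(\left(5 - 2\right) \left(-16 + 11\right),-54 \right)} = \left(-13\right)^{2} = 169$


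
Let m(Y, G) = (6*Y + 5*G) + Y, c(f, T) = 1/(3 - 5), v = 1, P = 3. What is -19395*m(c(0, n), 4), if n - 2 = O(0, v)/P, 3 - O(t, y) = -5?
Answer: -640035/2 ≈ -3.2002e+5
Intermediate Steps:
O(t, y) = 8 (O(t, y) = 3 - 1*(-5) = 3 + 5 = 8)
n = 14/3 (n = 2 + 8/3 = 14/3 ≈ 4.6667)
c(f, T) = -½ (c(f, T) = 1/(-2) = -½)
m(Y, G) = 5*G + 7*Y (m(Y, G) = (5*G + 6*Y) + Y = 5*G + 7*Y)
-19395*m(c(0, n), 4) = -19395*(5*4 + 7*(-½)) = -19395*(20 - 7/2) = -19395*33/2 = -640035/2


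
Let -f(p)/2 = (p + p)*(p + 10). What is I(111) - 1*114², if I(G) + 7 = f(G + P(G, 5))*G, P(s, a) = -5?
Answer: -5472427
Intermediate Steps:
f(p) = -4*p*(10 + p) (f(p) = -2*(p + p)*(p + 10) = -2*2*p*(10 + p) = -4*p*(10 + p))
I(G) = -7 - 4*G*(-5 + G)*(5 + G) (I(G) = -7 + (-4*(G - 5)*(10 + (G - 5)))*G = -7 + (-4*(-5 + G)*(10 + (-5 + G)))*G = -7 + (-4*(-5 + G)*(5 + G))*G = -7 - 4*G*(-5 + G)*(5 + G))
I(111) - 1*114² = (-7 - 4*111³ + 100*111) - 1*114² = (-7 - 4*1367631 + 11100) - 1*12996 = (-7 - 5470524 + 11100) - 12996 = -5459431 - 12996 = -5472427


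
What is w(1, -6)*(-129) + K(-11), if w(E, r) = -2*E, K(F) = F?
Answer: 247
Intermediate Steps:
w(1, -6)*(-129) + K(-11) = -2*1*(-129) - 11 = -2*(-129) - 11 = 258 - 11 = 247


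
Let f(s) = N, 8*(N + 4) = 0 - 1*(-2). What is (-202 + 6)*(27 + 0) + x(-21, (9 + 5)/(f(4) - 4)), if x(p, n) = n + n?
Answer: -164164/31 ≈ -5295.6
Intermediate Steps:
N = -15/4 (N = -4 + (0 - 1*(-2))/8 = -4 + (0 + 2)/8 = -4 + (1/8)*2 = -4 + 1/4 = -15/4 ≈ -3.7500)
f(s) = -15/4
x(p, n) = 2*n
(-202 + 6)*(27 + 0) + x(-21, (9 + 5)/(f(4) - 4)) = (-202 + 6)*(27 + 0) + 2*((9 + 5)/(-15/4 - 4)) = -196*27 + 2*(14/(-31/4)) = -5292 + 2*(14*(-4/31)) = -5292 + 2*(-56/31) = -5292 - 112/31 = -164164/31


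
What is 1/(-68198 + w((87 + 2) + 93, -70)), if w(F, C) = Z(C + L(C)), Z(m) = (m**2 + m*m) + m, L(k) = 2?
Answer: -1/59018 ≈ -1.6944e-5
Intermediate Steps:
Z(m) = m + 2*m**2 (Z(m) = (m**2 + m**2) + m = 2*m**2 + m = m + 2*m**2)
w(F, C) = (2 + C)*(5 + 2*C) (w(F, C) = (C + 2)*(1 + 2*(C + 2)) = (2 + C)*(1 + 2*(2 + C)) = (2 + C)*(1 + (4 + 2*C)) = (2 + C)*(5 + 2*C))
1/(-68198 + w((87 + 2) + 93, -70)) = 1/(-68198 + (2 - 70)*(5 + 2*(-70))) = 1/(-68198 - 68*(5 - 140)) = 1/(-68198 - 68*(-135)) = 1/(-68198 + 9180) = 1/(-59018) = -1/59018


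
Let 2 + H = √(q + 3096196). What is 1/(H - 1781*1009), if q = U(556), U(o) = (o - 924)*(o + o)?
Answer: -1797031/3229317727981 - 2*√671745/3229317727981 ≈ -5.5698e-7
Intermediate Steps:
U(o) = 2*o*(-924 + o) (U(o) = (-924 + o)*(2*o) = 2*o*(-924 + o))
q = -409216 (q = 2*556*(-924 + 556) = 2*556*(-368) = -409216)
H = -2 + 2*√671745 (H = -2 + √(-409216 + 3096196) = -2 + √2686980 = -2 + 2*√671745 ≈ 1637.2)
1/(H - 1781*1009) = 1/((-2 + 2*√671745) - 1781*1009) = 1/((-2 + 2*√671745) - 1797029) = 1/(-1797031 + 2*√671745)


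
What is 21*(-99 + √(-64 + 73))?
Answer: -2016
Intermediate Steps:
21*(-99 + √(-64 + 73)) = 21*(-99 + √9) = 21*(-99 + 3) = 21*(-96) = -2016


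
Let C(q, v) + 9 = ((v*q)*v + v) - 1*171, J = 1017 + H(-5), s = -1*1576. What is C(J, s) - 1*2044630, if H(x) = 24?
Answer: 2583564430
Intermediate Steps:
s = -1576
J = 1041 (J = 1017 + 24 = 1041)
C(q, v) = -180 + v + q*v² (C(q, v) = -9 + (((v*q)*v + v) - 1*171) = -9 + (((q*v)*v + v) - 171) = -9 + ((q*v² + v) - 171) = -9 + ((v + q*v²) - 171) = -9 + (-171 + v + q*v²) = -180 + v + q*v²)
C(J, s) - 1*2044630 = (-180 - 1576 + 1041*(-1576)²) - 1*2044630 = (-180 - 1576 + 1041*2483776) - 2044630 = (-180 - 1576 + 2585610816) - 2044630 = 2585609060 - 2044630 = 2583564430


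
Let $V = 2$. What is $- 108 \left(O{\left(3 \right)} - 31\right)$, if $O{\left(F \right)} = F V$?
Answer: $2700$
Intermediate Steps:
$O{\left(F \right)} = 2 F$ ($O{\left(F \right)} = F 2 = 2 F$)
$- 108 \left(O{\left(3 \right)} - 31\right) = - 108 \left(2 \cdot 3 - 31\right) = - 108 \left(6 - 31\right) = \left(-108\right) \left(-25\right) = 2700$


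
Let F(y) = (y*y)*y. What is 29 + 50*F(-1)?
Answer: -21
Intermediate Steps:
F(y) = y**3 (F(y) = y**2*y = y**3)
29 + 50*F(-1) = 29 + 50*(-1)**3 = 29 + 50*(-1) = 29 - 50 = -21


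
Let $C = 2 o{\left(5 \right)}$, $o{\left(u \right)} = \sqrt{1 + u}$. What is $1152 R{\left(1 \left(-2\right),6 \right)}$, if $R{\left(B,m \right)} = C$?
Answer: $2304 \sqrt{6} \approx 5643.6$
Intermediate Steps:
$C = 2 \sqrt{6}$ ($C = 2 \sqrt{1 + 5} = 2 \sqrt{6} \approx 4.899$)
$R{\left(B,m \right)} = 2 \sqrt{6}$
$1152 R{\left(1 \left(-2\right),6 \right)} = 1152 \cdot 2 \sqrt{6} = 2304 \sqrt{6}$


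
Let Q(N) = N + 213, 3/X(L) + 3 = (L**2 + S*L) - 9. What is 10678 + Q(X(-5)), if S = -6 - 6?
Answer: 795046/73 ≈ 10891.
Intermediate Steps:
S = -12
X(L) = 3/(-12 + L**2 - 12*L) (X(L) = 3/(-3 + ((L**2 - 12*L) - 9)) = 3/(-3 + (-9 + L**2 - 12*L)) = 3/(-12 + L**2 - 12*L))
Q(N) = 213 + N
10678 + Q(X(-5)) = 10678 + (213 + 3/(-12 + (-5)**2 - 12*(-5))) = 10678 + (213 + 3/(-12 + 25 + 60)) = 10678 + (213 + 3/73) = 10678 + 15552/73 = 795046/73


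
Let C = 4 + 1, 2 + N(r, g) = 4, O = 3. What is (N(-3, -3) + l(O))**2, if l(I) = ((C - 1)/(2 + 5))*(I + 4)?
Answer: 36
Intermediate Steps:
N(r, g) = 2 (N(r, g) = -2 + 4 = 2)
C = 5
l(I) = 16/7 + 4*I/7 (l(I) = ((5 - 1)/(2 + 5))*(I + 4) = (4/7)*(4 + I) = (4*(1/7))*(4 + I) = 4*(4 + I)/7 = 16/7 + 4*I/7)
(N(-3, -3) + l(O))**2 = (2 + (16/7 + (4/7)*3))**2 = (2 + (16/7 + 12/7))**2 = (2 + 4)**2 = 6**2 = 36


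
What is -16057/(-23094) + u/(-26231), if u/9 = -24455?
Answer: 5504065097/605778714 ≈ 9.0859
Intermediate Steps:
u = -220095 (u = 9*(-24455) = -220095)
-16057/(-23094) + u/(-26231) = -16057/(-23094) - 220095/(-26231) = -16057*(-1/23094) - 220095*(-1/26231) = 16057/23094 + 220095/26231 = 5504065097/605778714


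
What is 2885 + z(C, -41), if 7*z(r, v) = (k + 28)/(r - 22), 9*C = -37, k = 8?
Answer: 4745501/1645 ≈ 2884.8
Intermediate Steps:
C = -37/9 (C = (⅑)*(-37) = -37/9 ≈ -4.1111)
z(r, v) = 36/(7*(-22 + r)) (z(r, v) = ((8 + 28)/(r - 22))/7 = (36/(-22 + r))/7 = 36/(7*(-22 + r)))
2885 + z(C, -41) = 2885 + 36/(7*(-22 - 37/9)) = 2885 + 36/(7*(-235/9)) = 2885 + (36/7)*(-9/235) = 2885 - 324/1645 = 4745501/1645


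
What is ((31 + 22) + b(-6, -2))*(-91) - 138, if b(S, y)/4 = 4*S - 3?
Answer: 4867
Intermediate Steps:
b(S, y) = -12 + 16*S (b(S, y) = 4*(4*S - 3) = 4*(-3 + 4*S) = -12 + 16*S)
((31 + 22) + b(-6, -2))*(-91) - 138 = ((31 + 22) + (-12 + 16*(-6)))*(-91) - 138 = (53 + (-12 - 96))*(-91) - 138 = (53 - 108)*(-91) - 138 = -55*(-91) - 138 = 5005 - 138 = 4867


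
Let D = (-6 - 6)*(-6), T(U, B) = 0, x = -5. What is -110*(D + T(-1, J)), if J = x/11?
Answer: -7920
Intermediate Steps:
J = -5/11 ≈ -0.45455
D = 72 (D = -12*(-6) = 72)
-110*(D + T(-1, J)) = -110*(72 + 0) = -110*72 = -7920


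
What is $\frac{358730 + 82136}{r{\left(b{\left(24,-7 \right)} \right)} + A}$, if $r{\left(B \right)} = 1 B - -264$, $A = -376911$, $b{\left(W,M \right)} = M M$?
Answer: $- \frac{220433}{188299} \approx -1.1707$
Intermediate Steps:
$b{\left(W,M \right)} = M^{2}$
$r{\left(B \right)} = 264 + B$ ($r{\left(B \right)} = B + 264 = 264 + B$)
$\frac{358730 + 82136}{r{\left(b{\left(24,-7 \right)} \right)} + A} = \frac{358730 + 82136}{\left(264 + \left(-7\right)^{2}\right) - 376911} = \frac{440866}{\left(264 + 49\right) - 376911} = \frac{440866}{313 - 376911} = \frac{440866}{-376598} = 440866 \left(- \frac{1}{376598}\right) = - \frac{220433}{188299}$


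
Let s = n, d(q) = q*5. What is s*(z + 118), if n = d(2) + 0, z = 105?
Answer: 2230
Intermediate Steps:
d(q) = 5*q
n = 10 (n = 5*2 + 0 = 10 + 0 = 10)
s = 10
s*(z + 118) = 10*(105 + 118) = 10*223 = 2230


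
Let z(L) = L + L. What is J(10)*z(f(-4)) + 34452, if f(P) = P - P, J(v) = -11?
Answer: 34452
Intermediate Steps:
f(P) = 0
z(L) = 2*L
J(10)*z(f(-4)) + 34452 = -22*0 + 34452 = -11*0 + 34452 = 0 + 34452 = 34452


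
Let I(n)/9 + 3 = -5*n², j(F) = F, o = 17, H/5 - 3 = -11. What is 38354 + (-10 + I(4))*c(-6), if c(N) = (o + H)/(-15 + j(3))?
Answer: 442837/12 ≈ 36903.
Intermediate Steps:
H = -40 (H = 15 + 5*(-11) = 15 - 55 = -40)
I(n) = -27 - 45*n² (I(n) = -27 + 9*(-5*n²) = -27 - 45*n²)
c(N) = 23/12 (c(N) = (17 - 40)/(-15 + 3) = -23/(-12) = -23*(-1/12) = 23/12)
38354 + (-10 + I(4))*c(-6) = 38354 + (-10 + (-27 - 45*4²))*(23/12) = 38354 + (-10 + (-27 - 45*16))*(23/12) = 38354 + (-10 + (-27 - 720))*(23/12) = 38354 + (-10 - 747)*(23/12) = 38354 - 757*23/12 = 38354 - 17411/12 = 442837/12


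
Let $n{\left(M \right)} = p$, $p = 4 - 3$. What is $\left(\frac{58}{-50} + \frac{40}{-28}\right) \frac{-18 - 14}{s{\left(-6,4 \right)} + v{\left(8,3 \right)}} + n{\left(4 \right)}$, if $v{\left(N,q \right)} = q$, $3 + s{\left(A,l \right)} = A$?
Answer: $- \frac{2241}{175} \approx -12.806$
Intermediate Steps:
$s{\left(A,l \right)} = -3 + A$
$p = 1$
$n{\left(M \right)} = 1$
$\left(\frac{58}{-50} + \frac{40}{-28}\right) \frac{-18 - 14}{s{\left(-6,4 \right)} + v{\left(8,3 \right)}} + n{\left(4 \right)} = \left(\frac{58}{-50} + \frac{40}{-28}\right) \frac{-18 - 14}{\left(-3 - 6\right) + 3} + 1 = \left(58 \left(- \frac{1}{50}\right) + 40 \left(- \frac{1}{28}\right)\right) \left(- \frac{32}{-9 + 3}\right) + 1 = \left(- \frac{29}{25} - \frac{10}{7}\right) \left(- \frac{32}{-6}\right) + 1 = - \frac{453 \left(\left(-32\right) \left(- \frac{1}{6}\right)\right)}{175} + 1 = \left(- \frac{453}{175}\right) \frac{16}{3} + 1 = - \frac{2416}{175} + 1 = - \frac{2241}{175}$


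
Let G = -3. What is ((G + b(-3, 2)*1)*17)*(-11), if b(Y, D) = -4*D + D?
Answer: 1683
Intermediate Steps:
b(Y, D) = -3*D
((G + b(-3, 2)*1)*17)*(-11) = ((-3 - 3*2*1)*17)*(-11) = ((-3 - 6*1)*17)*(-11) = ((-3 - 6)*17)*(-11) = -9*17*(-11) = -153*(-11) = 1683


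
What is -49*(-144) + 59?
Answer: 7115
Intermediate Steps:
-49*(-144) + 59 = 7056 + 59 = 7115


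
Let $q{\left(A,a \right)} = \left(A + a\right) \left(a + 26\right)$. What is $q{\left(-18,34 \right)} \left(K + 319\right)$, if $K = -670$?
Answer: $-336960$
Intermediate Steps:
$q{\left(A,a \right)} = \left(26 + a\right) \left(A + a\right)$ ($q{\left(A,a \right)} = \left(A + a\right) \left(26 + a\right) = \left(26 + a\right) \left(A + a\right)$)
$q{\left(-18,34 \right)} \left(K + 319\right) = \left(34^{2} + 26 \left(-18\right) + 26 \cdot 34 - 612\right) \left(-670 + 319\right) = \left(1156 - 468 + 884 - 612\right) \left(-351\right) = 960 \left(-351\right) = -336960$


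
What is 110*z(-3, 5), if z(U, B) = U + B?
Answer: 220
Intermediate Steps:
z(U, B) = B + U
110*z(-3, 5) = 110*(5 - 3) = 110*2 = 220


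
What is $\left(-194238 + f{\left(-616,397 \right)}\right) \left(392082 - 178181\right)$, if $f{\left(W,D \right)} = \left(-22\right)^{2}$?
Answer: $-41444174354$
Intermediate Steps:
$f{\left(W,D \right)} = 484$
$\left(-194238 + f{\left(-616,397 \right)}\right) \left(392082 - 178181\right) = \left(-194238 + 484\right) \left(392082 - 178181\right) = \left(-193754\right) 213901 = -41444174354$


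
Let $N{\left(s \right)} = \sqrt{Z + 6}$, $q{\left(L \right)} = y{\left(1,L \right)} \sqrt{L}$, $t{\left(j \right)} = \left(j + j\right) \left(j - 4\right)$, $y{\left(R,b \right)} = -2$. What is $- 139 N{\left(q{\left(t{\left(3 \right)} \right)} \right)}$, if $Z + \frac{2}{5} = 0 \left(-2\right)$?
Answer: $- \frac{278 \sqrt{35}}{5} \approx -328.93$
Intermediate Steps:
$Z = - \frac{2}{5}$ ($Z = - \frac{2}{5} + 0 \left(-2\right) = - \frac{2}{5} + 0 = - \frac{2}{5} \approx -0.4$)
$t{\left(j \right)} = 2 j \left(-4 + j\right)$
$q{\left(L \right)} = - 2 \sqrt{L}$
$N{\left(s \right)} = \frac{2 \sqrt{35}}{5}$ ($N{\left(s \right)} = \sqrt{- \frac{2}{5} + 6} = \sqrt{\frac{28}{5}} = \frac{2 \sqrt{35}}{5}$)
$- 139 N{\left(q{\left(t{\left(3 \right)} \right)} \right)} = - 139 \frac{2 \sqrt{35}}{5} = - \frac{278 \sqrt{35}}{5}$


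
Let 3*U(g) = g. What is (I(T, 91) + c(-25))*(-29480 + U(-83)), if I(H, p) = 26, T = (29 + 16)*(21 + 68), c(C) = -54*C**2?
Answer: 2985349652/3 ≈ 9.9512e+8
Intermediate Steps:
U(g) = g/3
T = 4005 (T = 45*89 = 4005)
(I(T, 91) + c(-25))*(-29480 + U(-83)) = (26 - 54*(-25)**2)*(-29480 + (1/3)*(-83)) = (26 - 54*625)*(-29480 - 83/3) = (26 - 33750)*(-88523/3) = -33724*(-88523/3) = 2985349652/3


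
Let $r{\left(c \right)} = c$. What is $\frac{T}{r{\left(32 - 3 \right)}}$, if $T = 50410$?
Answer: $\frac{50410}{29} \approx 1738.3$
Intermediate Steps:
$\frac{T}{r{\left(32 - 3 \right)}} = \frac{50410}{32 - 3} = \frac{50410}{29}$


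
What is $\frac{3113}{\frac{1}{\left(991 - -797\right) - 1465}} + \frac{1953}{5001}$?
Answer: $\frac{1676167484}{1667} \approx 1.0055 \cdot 10^{6}$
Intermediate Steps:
$\frac{3113}{\frac{1}{\left(991 - -797\right) - 1465}} + \frac{1953}{5001} = \frac{3113}{\frac{1}{\left(991 + 797\right) - 1465}} + 1953 \cdot \frac{1}{5001} = \frac{3113}{\frac{1}{1788 - 1465}} + \frac{651}{1667} = \frac{3113}{\frac{1}{323}} + \frac{651}{1667} = 3113 \frac{1}{\frac{1}{323}} + \frac{651}{1667} = 3113 \cdot 323 + \frac{651}{1667} = 1005499 + \frac{651}{1667} = \frac{1676167484}{1667}$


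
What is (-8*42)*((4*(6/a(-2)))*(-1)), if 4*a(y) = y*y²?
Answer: -4032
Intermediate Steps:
a(y) = y³/4 (a(y) = (y*y²)/4 = y³/4)
(-8*42)*((4*(6/a(-2)))*(-1)) = (-8*42)*((4*(6/(((¼)*(-2)³))))*(-1)) = -336*4*(6/(((¼)*(-8))))*(-1) = -336*4*(6/(-2))*(-1) = -336*4*(6*(-½))*(-1) = -336*4*(-3)*(-1) = -(-4032)*(-1) = -336*12 = -4032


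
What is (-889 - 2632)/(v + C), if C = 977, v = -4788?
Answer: 3521/3811 ≈ 0.92390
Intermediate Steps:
(-889 - 2632)/(v + C) = (-889 - 2632)/(-4788 + 977) = -3521/(-3811) = -3521*(-1/3811) = 3521/3811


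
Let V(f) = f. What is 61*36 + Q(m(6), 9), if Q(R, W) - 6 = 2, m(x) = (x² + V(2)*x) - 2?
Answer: 2204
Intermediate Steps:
m(x) = -2 + x² + 2*x (m(x) = (x² + 2*x) - 2 = -2 + x² + 2*x)
Q(R, W) = 8 (Q(R, W) = 6 + 2 = 8)
61*36 + Q(m(6), 9) = 61*36 + 8 = 2196 + 8 = 2204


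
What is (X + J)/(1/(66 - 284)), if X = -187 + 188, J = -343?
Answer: 74556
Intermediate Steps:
X = 1
(X + J)/(1/(66 - 284)) = (1 - 343)/(1/(66 - 284)) = -342/(1/(-218)) = -342/(-1/218) = -342*(-218) = 74556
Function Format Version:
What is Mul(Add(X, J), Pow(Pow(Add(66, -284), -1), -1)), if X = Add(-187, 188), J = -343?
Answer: 74556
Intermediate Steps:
X = 1
Mul(Add(X, J), Pow(Pow(Add(66, -284), -1), -1)) = Mul(Add(1, -343), Pow(Pow(Add(66, -284), -1), -1)) = Mul(-342, Pow(Pow(-218, -1), -1)) = Mul(-342, Pow(Rational(-1, 218), -1)) = Mul(-342, -218) = 74556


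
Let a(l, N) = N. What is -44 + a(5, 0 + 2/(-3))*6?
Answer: -48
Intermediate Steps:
-44 + a(5, 0 + 2/(-3))*6 = -44 + (0 + 2/(-3))*6 = -44 + (0 + 2*(-⅓))*6 = -44 + (0 - ⅔)*6 = -44 - ⅔*6 = -44 - 4 = -48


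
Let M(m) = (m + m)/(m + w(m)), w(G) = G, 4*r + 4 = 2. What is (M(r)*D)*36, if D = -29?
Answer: -1044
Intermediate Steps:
r = -½ (r = -1 + (¼)*2 = -1 + ½ = -½ ≈ -0.50000)
M(m) = 1 (M(m) = (m + m)/(m + m) = (2*m)/((2*m)) = (2*m)*(1/(2*m)) = 1)
(M(r)*D)*36 = (1*(-29))*36 = -29*36 = -1044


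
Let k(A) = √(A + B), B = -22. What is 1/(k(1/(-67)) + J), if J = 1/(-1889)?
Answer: -126563/5263273542 - 17841605*I*√3953/5263273542 ≈ -2.4046e-5 - 0.21313*I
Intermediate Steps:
J = -1/1889 ≈ -0.00052938
k(A) = √(-22 + A) (k(A) = √(A - 22) = √(-22 + A))
1/(k(1/(-67)) + J) = 1/(√(-22 + 1/(-67)) - 1/1889) = 1/(√(-22 - 1/67) - 1/1889) = 1/(√(-1475/67) - 1/1889) = 1/(5*I*√3953/67 - 1/1889) = 1/(-1/1889 + 5*I*√3953/67)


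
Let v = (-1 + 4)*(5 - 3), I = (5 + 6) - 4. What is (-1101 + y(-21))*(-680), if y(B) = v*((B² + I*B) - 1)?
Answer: -446760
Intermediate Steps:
I = 7 (I = 11 - 4 = 7)
v = 6 (v = 3*2 = 6)
y(B) = -6 + 6*B² + 42*B (y(B) = 6*((B² + 7*B) - 1) = 6*(-1 + B² + 7*B) = -6 + 6*B² + 42*B)
(-1101 + y(-21))*(-680) = (-1101 + (-6 + 6*(-21)² + 42*(-21)))*(-680) = (-1101 + (-6 + 6*441 - 882))*(-680) = (-1101 + (-6 + 2646 - 882))*(-680) = (-1101 + 1758)*(-680) = 657*(-680) = -446760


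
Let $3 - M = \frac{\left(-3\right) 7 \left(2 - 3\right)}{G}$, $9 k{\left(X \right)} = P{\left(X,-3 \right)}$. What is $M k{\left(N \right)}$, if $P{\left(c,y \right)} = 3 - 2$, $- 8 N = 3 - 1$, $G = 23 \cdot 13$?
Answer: $\frac{292}{897} \approx 0.32553$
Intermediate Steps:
$G = 299$
$N = - \frac{1}{4}$ ($N = - \frac{3 - 1}{8} = \left(- \frac{1}{8}\right) 2 = - \frac{1}{4} \approx -0.25$)
$P{\left(c,y \right)} = 1$ ($P{\left(c,y \right)} = 3 - 2 = 1$)
$k{\left(X \right)} = \frac{1}{9}$ ($k{\left(X \right)} = \frac{1}{9} \cdot 1 = \frac{1}{9}$)
$M = \frac{876}{299}$ ($M = 3 - \frac{\left(-3\right) 7 \left(2 - 3\right)}{299} = 3 - \left(-21\right) \left(-1\right) \frac{1}{299} = 3 - 21 \cdot \frac{1}{299} = 3 - \frac{21}{299} = \frac{876}{299} \approx 2.9298$)
$M k{\left(N \right)} = \frac{876}{299} \cdot \frac{1}{9} = \frac{292}{897}$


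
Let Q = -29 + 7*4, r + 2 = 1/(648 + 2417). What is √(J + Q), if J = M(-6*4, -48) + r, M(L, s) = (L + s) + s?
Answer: I*√1155486610/3065 ≈ 11.091*I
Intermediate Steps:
r = -6129/3065 (r = -2 + 1/(648 + 2417) = -2 + 1/3065 = -6129/3065 ≈ -1.9997)
M(L, s) = L + 2*s
Q = -1 (Q = -29 + 28 = -1)
J = -373929/3065 (J = (-6*4 + 2*(-48)) - 6129/3065 = (-24 - 96) - 6129/3065 = -120 - 6129/3065 = -373929/3065 ≈ -122.00)
√(J + Q) = √(-373929/3065 - 1) = √(-376994/3065) = I*√1155486610/3065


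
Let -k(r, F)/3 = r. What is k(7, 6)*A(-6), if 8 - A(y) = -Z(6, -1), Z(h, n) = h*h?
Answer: -924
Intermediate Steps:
Z(h, n) = h²
k(r, F) = -3*r
A(y) = 44 (A(y) = 8 - (-1)*6² = 8 - (-1)*36 = 8 - 1*(-36) = 8 + 36 = 44)
k(7, 6)*A(-6) = -3*7*44 = -21*44 = -924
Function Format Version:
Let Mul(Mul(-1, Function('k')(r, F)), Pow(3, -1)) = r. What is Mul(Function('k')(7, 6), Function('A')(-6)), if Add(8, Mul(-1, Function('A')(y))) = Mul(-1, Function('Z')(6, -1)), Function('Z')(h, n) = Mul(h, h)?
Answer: -924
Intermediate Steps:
Function('Z')(h, n) = Pow(h, 2)
Function('k')(r, F) = Mul(-3, r)
Function('A')(y) = 44 (Function('A')(y) = Add(8, Mul(-1, Mul(-1, Pow(6, 2)))) = Add(8, Mul(-1, Mul(-1, 36))) = Add(8, Mul(-1, -36)) = Add(8, 36) = 44)
Mul(Function('k')(7, 6), Function('A')(-6)) = Mul(Mul(-3, 7), 44) = Mul(-21, 44) = -924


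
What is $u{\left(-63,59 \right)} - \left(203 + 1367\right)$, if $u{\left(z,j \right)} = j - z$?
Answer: $-1448$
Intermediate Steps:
$u{\left(-63,59 \right)} - \left(203 + 1367\right) = \left(59 - -63\right) - \left(203 + 1367\right) = \left(59 + 63\right) - 1570 = 122 - 1570 = -1448$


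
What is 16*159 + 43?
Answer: 2587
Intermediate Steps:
16*159 + 43 = 2544 + 43 = 2587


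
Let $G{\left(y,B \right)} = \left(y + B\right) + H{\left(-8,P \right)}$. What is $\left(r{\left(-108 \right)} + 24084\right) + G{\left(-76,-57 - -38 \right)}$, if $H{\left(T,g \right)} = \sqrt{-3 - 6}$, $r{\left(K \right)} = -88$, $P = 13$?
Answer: $23901 + 3 i \approx 23901.0 + 3.0 i$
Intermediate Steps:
$H{\left(T,g \right)} = 3 i$ ($H{\left(T,g \right)} = \sqrt{-9} = 3 i$)
$G{\left(y,B \right)} = B + y + 3 i$ ($G{\left(y,B \right)} = \left(y + B\right) + 3 i = \left(B + y\right) + 3 i = B + y + 3 i$)
$\left(r{\left(-108 \right)} + 24084\right) + G{\left(-76,-57 - -38 \right)} = \left(-88 + 24084\right) - \left(95 - 3 i\right) = 23996 + \left(\left(-57 + 38\right) - 76 + 3 i\right) = 23996 - \left(95 - 3 i\right) = 23901 + 3 i$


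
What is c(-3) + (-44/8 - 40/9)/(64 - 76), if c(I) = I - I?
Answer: 179/216 ≈ 0.82870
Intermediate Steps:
c(I) = 0
c(-3) + (-44/8 - 40/9)/(64 - 76) = 0 + (-44/8 - 40/9)/(64 - 76) = 0 + (-44*⅛ - 40*⅑)/(-12) = 0 - (-11/2 - 40/9)/12 = 0 - 1/12*(-179/18) = 0 + 179/216 = 179/216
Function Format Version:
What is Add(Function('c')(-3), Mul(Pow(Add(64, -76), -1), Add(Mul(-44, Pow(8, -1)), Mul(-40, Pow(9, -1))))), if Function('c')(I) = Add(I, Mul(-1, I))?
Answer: Rational(179, 216) ≈ 0.82870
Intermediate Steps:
Function('c')(I) = 0
Add(Function('c')(-3), Mul(Pow(Add(64, -76), -1), Add(Mul(-44, Pow(8, -1)), Mul(-40, Pow(9, -1))))) = Add(0, Mul(Pow(Add(64, -76), -1), Add(Mul(-44, Pow(8, -1)), Mul(-40, Pow(9, -1))))) = Add(0, Mul(Pow(-12, -1), Add(Mul(-44, Rational(1, 8)), Mul(-40, Rational(1, 9))))) = Add(0, Mul(Rational(-1, 12), Add(Rational(-11, 2), Rational(-40, 9)))) = Add(0, Mul(Rational(-1, 12), Rational(-179, 18))) = Add(0, Rational(179, 216)) = Rational(179, 216)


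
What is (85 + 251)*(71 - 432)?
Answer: -121296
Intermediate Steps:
(85 + 251)*(71 - 432) = 336*(-361) = -121296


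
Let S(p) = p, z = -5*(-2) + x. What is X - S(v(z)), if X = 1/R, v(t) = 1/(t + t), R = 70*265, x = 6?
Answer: -9259/296800 ≈ -0.031196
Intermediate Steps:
R = 18550
z = 16 (z = -5*(-2) + 6 = 10 + 6 = 16)
v(t) = 1/(2*t)
X = 1/18550 ≈ 5.3908e-5
X - S(v(z)) = 1/18550 - 1/(2*16) = 1/18550 - 1*1/32 = 1/18550 - 1/32 = -9259/296800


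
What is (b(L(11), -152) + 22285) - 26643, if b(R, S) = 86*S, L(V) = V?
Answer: -17430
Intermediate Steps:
(b(L(11), -152) + 22285) - 26643 = (86*(-152) + 22285) - 26643 = (-13072 + 22285) - 26643 = 9213 - 26643 = -17430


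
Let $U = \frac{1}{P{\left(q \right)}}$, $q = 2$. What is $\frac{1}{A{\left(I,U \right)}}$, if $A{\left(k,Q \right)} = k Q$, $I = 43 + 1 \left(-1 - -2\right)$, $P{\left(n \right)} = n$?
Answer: $\frac{1}{22} \approx 0.045455$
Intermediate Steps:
$I = 44$ ($I = 43 + 1 \left(-1 + 2\right) = 43 + 1 \cdot 1 = 43 + 1 = 44$)
$U = \frac{1}{2} \approx 0.5$
$A{\left(k,Q \right)} = Q k$
$\frac{1}{A{\left(I,U \right)}} = \frac{1}{\frac{1}{2} \cdot 44} = \frac{1}{22}$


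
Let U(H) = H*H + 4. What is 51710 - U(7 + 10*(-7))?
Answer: 47737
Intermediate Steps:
U(H) = 4 + H**2 (U(H) = H**2 + 4 = 4 + H**2)
51710 - U(7 + 10*(-7)) = 51710 - (4 + (7 + 10*(-7))**2) = 51710 - (4 + (7 - 70)**2) = 51710 - (4 + (-63)**2) = 51710 - (4 + 3969) = 51710 - 1*3973 = 51710 - 3973 = 47737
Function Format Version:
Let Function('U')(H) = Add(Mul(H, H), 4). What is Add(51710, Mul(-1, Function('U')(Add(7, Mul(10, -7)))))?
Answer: 47737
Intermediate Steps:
Function('U')(H) = Add(4, Pow(H, 2)) (Function('U')(H) = Add(Pow(H, 2), 4) = Add(4, Pow(H, 2)))
Add(51710, Mul(-1, Function('U')(Add(7, Mul(10, -7))))) = Add(51710, Mul(-1, Add(4, Pow(Add(7, Mul(10, -7)), 2)))) = Add(51710, Mul(-1, Add(4, Pow(Add(7, -70), 2)))) = Add(51710, Mul(-1, Add(4, Pow(-63, 2)))) = Add(51710, Mul(-1, Add(4, 3969))) = Add(51710, Mul(-1, 3973)) = Add(51710, -3973) = 47737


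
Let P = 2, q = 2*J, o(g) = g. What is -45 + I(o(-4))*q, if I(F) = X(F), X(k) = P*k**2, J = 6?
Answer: 339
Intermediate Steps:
q = 12 (q = 2*6 = 12)
X(k) = 2*k**2
I(F) = 2*F**2
-45 + I(o(-4))*q = -45 + (2*(-4)**2)*12 = -45 + (2*16)*12 = -45 + 32*12 = -45 + 384 = 339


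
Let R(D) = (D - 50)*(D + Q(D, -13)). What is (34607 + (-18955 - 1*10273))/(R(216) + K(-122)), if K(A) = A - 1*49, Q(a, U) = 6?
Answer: 1793/12227 ≈ 0.14664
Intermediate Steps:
K(A) = -49 + A (K(A) = A - 49 = -49 + A)
R(D) = (-50 + D)*(6 + D) (R(D) = (D - 50)*(D + 6) = (-50 + D)*(6 + D))
(34607 + (-18955 - 1*10273))/(R(216) + K(-122)) = (34607 + (-18955 - 1*10273))/((-300 + 216**2 - 44*216) + (-49 - 122)) = (34607 + (-18955 - 10273))/((-300 + 46656 - 9504) - 171) = (34607 - 29228)/(36852 - 171) = 5379/36681 = 5379*(1/36681) = 1793/12227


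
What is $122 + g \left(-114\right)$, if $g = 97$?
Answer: $-10936$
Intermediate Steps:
$122 + g \left(-114\right) = 122 + 97 \left(-114\right) = 122 - 11058 = -10936$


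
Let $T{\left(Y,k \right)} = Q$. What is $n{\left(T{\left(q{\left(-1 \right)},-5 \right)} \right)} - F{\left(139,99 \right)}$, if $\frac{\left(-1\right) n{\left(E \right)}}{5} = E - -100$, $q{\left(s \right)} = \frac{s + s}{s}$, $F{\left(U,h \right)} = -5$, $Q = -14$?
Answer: $-425$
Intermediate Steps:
$q{\left(s \right)} = 2$ ($q{\left(s \right)} = \frac{2 s}{s} = 2$)
$T{\left(Y,k \right)} = -14$
$n{\left(E \right)} = -500 - 5 E$ ($n{\left(E \right)} = - 5 \left(E - -100\right) = - 5 \left(E + 100\right) = - 5 \left(100 + E\right) = -500 - 5 E$)
$n{\left(T{\left(q{\left(-1 \right)},-5 \right)} \right)} - F{\left(139,99 \right)} = \left(-500 - -70\right) - -5 = \left(-500 + 70\right) + 5 = -430 + 5 = -425$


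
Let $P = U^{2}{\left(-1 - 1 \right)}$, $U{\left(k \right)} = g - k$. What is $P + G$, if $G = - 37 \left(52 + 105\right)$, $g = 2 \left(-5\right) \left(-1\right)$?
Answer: $-5665$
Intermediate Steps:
$g = 10$ ($g = \left(-10\right) \left(-1\right) = 10$)
$G = -5809$ ($G = \left(-37\right) 157 = -5809$)
$U{\left(k \right)} = 10 - k$
$P = 144$ ($P = \left(10 - \left(-1 - 1\right)\right)^{2} = \left(10 - -2\right)^{2} = \left(10 + 2\right)^{2} = 12^{2} = 144$)
$P + G = 144 - 5809 = -5665$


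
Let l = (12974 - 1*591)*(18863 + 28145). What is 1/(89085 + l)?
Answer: 1/582189149 ≈ 1.7177e-9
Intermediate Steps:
l = 582100064 (l = (12974 - 591)*47008 = 12383*47008 = 582100064)
1/(89085 + l) = 1/(89085 + 582100064) = 1/582189149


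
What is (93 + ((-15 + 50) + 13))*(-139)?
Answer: -19599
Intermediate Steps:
(93 + ((-15 + 50) + 13))*(-139) = (93 + (35 + 13))*(-139) = (93 + 48)*(-139) = 141*(-139) = -19599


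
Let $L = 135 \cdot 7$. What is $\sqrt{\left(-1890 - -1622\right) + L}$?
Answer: $\sqrt{677} \approx 26.019$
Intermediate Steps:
$L = 945$
$\sqrt{\left(-1890 - -1622\right) + L} = \sqrt{\left(-1890 - -1622\right) + 945} = \sqrt{\left(-1890 + 1622\right) + 945} = \sqrt{-268 + 945} = \sqrt{677}$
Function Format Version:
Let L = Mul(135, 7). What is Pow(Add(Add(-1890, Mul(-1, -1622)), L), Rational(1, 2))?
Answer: Pow(677, Rational(1, 2)) ≈ 26.019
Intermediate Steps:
L = 945
Pow(Add(Add(-1890, Mul(-1, -1622)), L), Rational(1, 2)) = Pow(Add(Add(-1890, Mul(-1, -1622)), 945), Rational(1, 2)) = Pow(Add(Add(-1890, 1622), 945), Rational(1, 2)) = Pow(Add(-268, 945), Rational(1, 2)) = Pow(677, Rational(1, 2))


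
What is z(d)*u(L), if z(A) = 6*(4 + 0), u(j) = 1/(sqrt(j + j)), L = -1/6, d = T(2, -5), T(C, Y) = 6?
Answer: -24*I*sqrt(3) ≈ -41.569*I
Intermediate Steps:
d = 6
L = -1/6 (L = -1*1/6 = -1/6 ≈ -0.16667)
u(j) = sqrt(2)/(2*sqrt(j)) (u(j) = 1/(sqrt(2*j)) = 1/(sqrt(2)*sqrt(j)) = sqrt(2)/(2*sqrt(j)))
z(A) = 24 (z(A) = 6*4 = 24)
z(d)*u(L) = 24*(sqrt(2)/(2*sqrt(-1/6))) = 24*(sqrt(2)*(-I*sqrt(6))/2) = 24*(-I*sqrt(3)) = -24*I*sqrt(3)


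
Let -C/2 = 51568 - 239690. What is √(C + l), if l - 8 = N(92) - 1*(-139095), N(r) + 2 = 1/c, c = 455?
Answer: 2*√26672324770/455 ≈ 717.88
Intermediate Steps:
N(r) = -909/455 (N(r) = -2 + 1/455 = -909/455)
C = 376244 (C = -2*(51568 - 239690) = -2*(-188122) = 376244)
l = 63290956/455 (l = 8 + (-909/455 - 1*(-139095)) = 8 + (-909/455 + 139095) = 8 + 63287316/455 = 63290956/455 ≈ 1.3910e+5)
√(C + l) = √(376244 + 63290956/455) = √(234481976/455) = 2*√26672324770/455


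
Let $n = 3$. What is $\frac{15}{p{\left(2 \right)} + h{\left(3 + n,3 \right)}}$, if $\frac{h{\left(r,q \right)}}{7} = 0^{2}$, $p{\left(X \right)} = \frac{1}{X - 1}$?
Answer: $15$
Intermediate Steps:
$p{\left(X \right)} = \frac{1}{-1 + X}$
$h{\left(r,q \right)} = 0$ ($h{\left(r,q \right)} = 7 \cdot 0^{2} = 7 \cdot 0 = 0$)
$\frac{15}{p{\left(2 \right)} + h{\left(3 + n,3 \right)}} = \frac{15}{\frac{1}{-1 + 2} + 0} = \frac{15}{1^{-1} + 0} = \frac{15}{1 + 0} = \frac{15}{1} = 15 \cdot 1 = 15$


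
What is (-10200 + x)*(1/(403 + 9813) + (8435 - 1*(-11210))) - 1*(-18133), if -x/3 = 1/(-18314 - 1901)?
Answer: -41377812572266517/206516440 ≈ -2.0036e+8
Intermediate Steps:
x = 3/20215 (x = -3/(-18314 - 1901) = -3/(-20215) = -3*(-1/20215) = 3/20215 ≈ 0.00014840)
(-10200 + x)*(1/(403 + 9813) + (8435 - 1*(-11210))) - 1*(-18133) = (-10200 + 3/20215)*(1/(403 + 9813) + (8435 - 1*(-11210))) - 1*(-18133) = -206192997*(1/10216 + (8435 + 11210))/20215 + 18133 = -206192997*(1/10216 + 19645)/20215 + 18133 = -206192997/20215*200693321/10216 + 18133 = -41381557334873037/206516440 + 18133 = -41377812572266517/206516440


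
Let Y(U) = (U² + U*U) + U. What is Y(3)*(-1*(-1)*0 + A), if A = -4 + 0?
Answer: -84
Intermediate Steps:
A = -4
Y(U) = U + 2*U² (Y(U) = (U² + U²) + U = 2*U² + U = U + 2*U²)
Y(3)*(-1*(-1)*0 + A) = (3*(1 + 2*3))*(-1*(-1)*0 - 4) = (3*(1 + 6))*(1*0 - 4) = (3*7)*(0 - 4) = 21*(-4) = -84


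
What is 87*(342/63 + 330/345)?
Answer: 89436/161 ≈ 555.50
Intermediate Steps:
87*(342/63 + 330/345) = 87*(342*(1/63) + 330*(1/345)) = 87*(38/7 + 22/23) = 87*(1028/161) = 89436/161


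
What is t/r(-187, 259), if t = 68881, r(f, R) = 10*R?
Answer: 68881/2590 ≈ 26.595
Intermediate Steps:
t/r(-187, 259) = 68881/((10*259)) = 68881/2590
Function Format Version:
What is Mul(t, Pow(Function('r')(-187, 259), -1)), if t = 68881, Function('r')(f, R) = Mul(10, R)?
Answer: Rational(68881, 2590) ≈ 26.595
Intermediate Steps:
Mul(t, Pow(Function('r')(-187, 259), -1)) = Mul(68881, Pow(Mul(10, 259), -1)) = Mul(68881, Pow(2590, -1)) = Mul(68881, Rational(1, 2590)) = Rational(68881, 2590)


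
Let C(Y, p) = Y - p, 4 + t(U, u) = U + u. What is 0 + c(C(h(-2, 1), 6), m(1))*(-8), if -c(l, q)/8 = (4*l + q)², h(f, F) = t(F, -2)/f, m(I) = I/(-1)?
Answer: 14400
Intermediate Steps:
t(U, u) = -4 + U + u (t(U, u) = -4 + (U + u) = -4 + U + u)
m(I) = -I (m(I) = I*(-1) = -I)
h(f, F) = (-6 + F)/f (h(f, F) = (-4 + F - 2)/f = (-6 + F)/f)
c(l, q) = -8*(q + 4*l)² (c(l, q) = -8*(4*l + q)² = -8*(q + 4*l)²)
0 + c(C(h(-2, 1), 6), m(1))*(-8) = 0 - 8*(-1*1 + 4*((-6 + 1)/(-2) - 1*6))²*(-8) = 0 - 8*(-1 + 4*(-½*(-5) - 6))²*(-8) = 0 - 8*(-1 + 4*(5/2 - 6))²*(-8) = 0 - 8*(-1 + 4*(-7/2))²*(-8) = 0 - 8*(-1 - 14)²*(-8) = 0 - 8*(-15)²*(-8) = 0 - 8*225*(-8) = 0 - 1800*(-8) = 0 + 14400 = 14400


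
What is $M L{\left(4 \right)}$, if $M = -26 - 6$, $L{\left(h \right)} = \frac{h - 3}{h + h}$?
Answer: $-4$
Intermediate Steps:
$L{\left(h \right)} = \frac{-3 + h}{2 h}$
$M = -32$
$M L{\left(4 \right)} = - 32 \frac{-3 + 4}{2 \cdot 4} = - 32 \cdot \frac{1}{2} \cdot \frac{1}{4} \cdot 1 = \left(-32\right) \frac{1}{8} = -4$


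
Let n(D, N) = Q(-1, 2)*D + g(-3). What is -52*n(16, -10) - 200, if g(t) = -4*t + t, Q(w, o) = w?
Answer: 164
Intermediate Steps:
g(t) = -3*t
n(D, N) = 9 - D (n(D, N) = -D - 3*(-3) = -D + 9 = 9 - D)
-52*n(16, -10) - 200 = -52*(9 - 1*16) - 200 = -52*(9 - 16) - 200 = -52*(-7) - 200 = 364 - 200 = 164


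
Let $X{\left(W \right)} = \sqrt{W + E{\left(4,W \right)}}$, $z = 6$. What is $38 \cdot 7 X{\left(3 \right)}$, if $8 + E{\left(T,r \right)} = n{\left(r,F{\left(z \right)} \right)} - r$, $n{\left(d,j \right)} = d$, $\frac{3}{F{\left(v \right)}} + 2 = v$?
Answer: $266 i \sqrt{5} \approx 594.79 i$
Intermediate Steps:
$F{\left(v \right)} = \frac{3}{-2 + v}$
$E{\left(T,r \right)} = -8$ ($E{\left(T,r \right)} = -8 + \left(r - r\right) = -8 + 0 = -8$)
$X{\left(W \right)} = \sqrt{-8 + W}$ ($X{\left(W \right)} = \sqrt{W - 8} = \sqrt{-8 + W}$)
$38 \cdot 7 X{\left(3 \right)} = 38 \cdot 7 \sqrt{-8 + 3} = 266 \sqrt{-5} = 266 i \sqrt{5}$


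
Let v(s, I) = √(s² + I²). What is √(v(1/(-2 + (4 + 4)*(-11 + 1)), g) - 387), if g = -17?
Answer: √(-2602188 + 82*√1943237)/82 ≈ 19.235*I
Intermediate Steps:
v(s, I) = √(I² + s²)
√(v(1/(-2 + (4 + 4)*(-11 + 1)), g) - 387) = √(√((-17)² + (1/(-2 + (4 + 4)*(-11 + 1)))²) - 387) = √(√(289 + (1/(-2 + 8*(-10)))²) - 387) = √(√(289 + (1/(-2 - 80))²) - 387) = √(√(289 + (1/(-82))²) - 387) = √(√(289 + (-1/82)²) - 387) = √(√(289 + 1/6724) - 387) = √(√(1943237/6724) - 387) = √(√1943237/82 - 387) = √(-387 + √1943237/82)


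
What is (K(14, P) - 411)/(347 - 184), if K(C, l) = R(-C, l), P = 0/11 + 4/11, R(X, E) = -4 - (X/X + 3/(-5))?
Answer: -2077/815 ≈ -2.5485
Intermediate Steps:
R(X, E) = -22/5 (R(X, E) = -4 - (1 + 3*(-⅕)) = -4 - (1 - ⅗) = -4 - 1*⅖ = -4 - ⅖ = -22/5)
P = 4/11 (P = 0*(1/11) + 4*(1/11) = 0 + 4/11 = 4/11 ≈ 0.36364)
K(C, l) = -22/5
(K(14, P) - 411)/(347 - 184) = (-22/5 - 411)/(347 - 184) = -2077/5/163 = -2077/5*1/163 = -2077/815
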